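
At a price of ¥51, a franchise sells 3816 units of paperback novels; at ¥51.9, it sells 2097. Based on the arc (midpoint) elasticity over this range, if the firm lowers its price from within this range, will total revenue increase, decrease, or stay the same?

increase

Arc ε = (-1719/0.9)(51.45/2956.5) ≈ -33.238.
|ε| = 33.24 > 1, so demand is elastic. A price cut therefore raises total revenue.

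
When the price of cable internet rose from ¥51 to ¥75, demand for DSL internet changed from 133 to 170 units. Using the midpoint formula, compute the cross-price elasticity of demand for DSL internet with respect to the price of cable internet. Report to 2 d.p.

0.64

ΔQ_x = 170 − 133 = 37; ΔP_y = 75 − 51 = 24.
Midpoints: P̄_y = 63.00, Q̄_x = 151.5.
ε_xy = (ΔQ_x/ΔP_y)(P̄_y/Q̄_x) = (37/24)(63.00/151.5).
ε_xy > 0, so the goods are substitutes.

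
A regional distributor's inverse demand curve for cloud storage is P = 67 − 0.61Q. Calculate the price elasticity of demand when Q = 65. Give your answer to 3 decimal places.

-0.690

At Q = 65, P = 67 − 0.61(65) = 27.35.
dP/dQ = −0.61, so dQ/dP = 1/(−0.61) = -1.639.
ε = (dQ/dP)(P/Q) = (-1.639)(27.35/65).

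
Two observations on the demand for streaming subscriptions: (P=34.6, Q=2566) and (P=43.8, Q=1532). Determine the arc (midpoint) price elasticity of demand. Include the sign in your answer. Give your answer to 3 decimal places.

ΔQ = 1532 − 2566 = -1034; ΔP = 43.8 − 34.6 = 9.2.
Midpoints: P̄ = 39.20, Q̄ = 2049.0.
ε = (ΔQ/ΔP)(P̄/Q̄) = (-1034/9.2)(39.20/2049.0).

-2.150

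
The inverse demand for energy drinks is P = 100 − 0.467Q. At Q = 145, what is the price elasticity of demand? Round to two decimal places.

At Q = 145, P = 100 − 0.467(145) = 32.28.
dP/dQ = −0.467, so dQ/dP = 1/(−0.467) = -2.141.
ε = (dQ/dP)(P/Q) = (-2.141)(32.28/145).

-0.48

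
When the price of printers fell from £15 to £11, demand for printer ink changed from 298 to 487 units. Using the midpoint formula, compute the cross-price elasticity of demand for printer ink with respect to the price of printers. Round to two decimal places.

-1.56

ΔQ_x = 487 − 298 = 189; ΔP_y = 11 − 15 = -4.
Midpoints: P̄_y = 13.00, Q̄_x = 392.5.
ε_xy = (ΔQ_x/ΔP_y)(P̄_y/Q̄_x) = (189/-4)(13.00/392.5).
ε_xy < 0, so the goods are complements.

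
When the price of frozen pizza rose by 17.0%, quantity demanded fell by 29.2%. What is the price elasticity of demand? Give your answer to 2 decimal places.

ε = %ΔQ / %ΔP = (-29.2)/(17.0) = -1.718.

-1.72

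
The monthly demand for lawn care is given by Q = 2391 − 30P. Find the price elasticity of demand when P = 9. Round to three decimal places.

-0.127

At P = 9, Q = 2121.
dQ/dP = −30.
ε = (dQ/dP)(P/Q) = (-30)(9/2121).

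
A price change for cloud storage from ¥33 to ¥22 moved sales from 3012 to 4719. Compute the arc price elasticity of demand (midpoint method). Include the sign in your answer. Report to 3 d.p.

-1.104

ΔQ = 4719 − 3012 = 1707; ΔP = 22 − 33 = -11.
Midpoints: P̄ = 27.50, Q̄ = 3865.5.
ε = (ΔQ/ΔP)(P̄/Q̄) = (1707/-11)(27.50/3865.5).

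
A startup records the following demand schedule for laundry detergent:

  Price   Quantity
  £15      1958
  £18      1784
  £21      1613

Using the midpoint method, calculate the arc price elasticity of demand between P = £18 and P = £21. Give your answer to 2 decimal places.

At P = 18, Q = 1784; at P = 21, Q = 1613.
ΔQ = -171, ΔP = 3. Midpoints: P̄ = 19.50, Q̄ = 1698.5.
ε = (ΔQ/ΔP)(P̄/Q̄) = (-171/3)(19.50/1698.5).

-0.65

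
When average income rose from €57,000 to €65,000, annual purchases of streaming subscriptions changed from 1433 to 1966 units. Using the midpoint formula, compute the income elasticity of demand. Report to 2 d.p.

ΔQ = 533, ΔI = 8000. Midpoints: Ī = 61,000, Q̄ = 1699.5.
ε_I = (ΔQ/ΔI)(Ī/Q̄) = (533/8000)(61000/1699.5).
ε_I > 0, so the good is normal.

2.39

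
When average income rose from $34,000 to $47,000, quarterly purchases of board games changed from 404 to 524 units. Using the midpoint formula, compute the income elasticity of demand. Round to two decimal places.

ΔQ = 120, ΔI = 13000. Midpoints: Ī = 40,500, Q̄ = 464.0.
ε_I = (ΔQ/ΔI)(Ī/Q̄) = (120/13000)(40500/464.0).

0.81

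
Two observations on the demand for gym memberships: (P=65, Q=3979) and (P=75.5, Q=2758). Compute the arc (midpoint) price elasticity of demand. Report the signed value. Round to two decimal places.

-2.43

ΔQ = 2758 − 3979 = -1221; ΔP = 75.5 − 65 = 10.5.
Midpoints: P̄ = 70.25, Q̄ = 3368.5.
ε = (ΔQ/ΔP)(P̄/Q̄) = (-1221/10.5)(70.25/3368.5).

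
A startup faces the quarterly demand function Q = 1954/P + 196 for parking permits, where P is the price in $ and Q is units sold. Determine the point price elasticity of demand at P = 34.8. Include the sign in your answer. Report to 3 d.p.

At P = 34.8, Q = 252.149.
dQ/dP = −1954/P² = -1.613.
ε = (dQ/dP)(P/Q) = (-1.613)(34.8/252.149).
|ε| < 1, so demand is inelastic at this price.

-0.223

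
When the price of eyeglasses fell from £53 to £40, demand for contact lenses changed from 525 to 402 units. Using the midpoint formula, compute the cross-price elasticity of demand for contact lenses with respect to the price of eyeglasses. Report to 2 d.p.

ΔQ_x = 402 − 525 = -123; ΔP_y = 40 − 53 = -13.
Midpoints: P̄_y = 46.50, Q̄_x = 463.5.
ε_xy = (ΔQ_x/ΔP_y)(P̄_y/Q̄_x) = (-123/-13)(46.50/463.5).

0.95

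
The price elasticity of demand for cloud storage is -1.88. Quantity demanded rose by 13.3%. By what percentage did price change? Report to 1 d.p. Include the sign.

-7.1%

%ΔP ≈ %ΔQ / ε = (13.3%)/(-1.88) = -7.07%.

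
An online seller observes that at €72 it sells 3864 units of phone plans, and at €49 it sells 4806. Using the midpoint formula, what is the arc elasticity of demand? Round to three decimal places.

ΔQ = 4806 − 3864 = 942; ΔP = 49 − 72 = -23.
Midpoints: P̄ = 60.50, Q̄ = 4335.0.
ε = (ΔQ/ΔP)(P̄/Q̄) = (942/-23)(60.50/4335.0).

-0.572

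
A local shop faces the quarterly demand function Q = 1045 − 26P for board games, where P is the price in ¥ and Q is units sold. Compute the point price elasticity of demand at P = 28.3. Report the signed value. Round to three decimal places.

At P = 28.3, Q = 309.200.
dQ/dP = −26.
ε = (dQ/dP)(P/Q) = (-26)(28.3/309.200).

-2.380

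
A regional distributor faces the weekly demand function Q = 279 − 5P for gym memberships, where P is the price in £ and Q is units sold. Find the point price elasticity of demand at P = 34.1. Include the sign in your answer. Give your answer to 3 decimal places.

At P = 34.1, Q = 108.500.
dQ/dP = −5.
ε = (dQ/dP)(P/Q) = (-5)(34.1/108.500).
|ε| > 1, so demand is elastic at this price.

-1.571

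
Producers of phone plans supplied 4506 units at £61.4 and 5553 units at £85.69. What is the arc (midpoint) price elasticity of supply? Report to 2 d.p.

ΔQ = 5553 − 4506 = 1047; ΔP = 85.69 − 61.4 = 24.29.
Midpoints: P̄ = 73.55, Q̄ = 5029.5.
ε_s = (ΔQ/ΔP)(P̄/Q̄) = (1047/24.29)(73.55/5029.5).

0.63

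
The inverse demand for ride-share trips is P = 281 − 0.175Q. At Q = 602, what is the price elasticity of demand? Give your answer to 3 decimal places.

-1.667

At Q = 602, P = 281 − 0.175(602) = 175.65.
dP/dQ = −0.175, so dQ/dP = 1/(−0.175) = -5.714.
ε = (dQ/dP)(P/Q) = (-5.714)(175.65/602).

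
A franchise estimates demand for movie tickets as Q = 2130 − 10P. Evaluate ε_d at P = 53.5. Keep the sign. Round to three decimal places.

At P = 53.5, Q = 1595.
dQ/dP = −10.
ε = (dQ/dP)(P/Q) = (-10)(53.5/1595).
|ε| < 1, so demand is inelastic at this price.

-0.335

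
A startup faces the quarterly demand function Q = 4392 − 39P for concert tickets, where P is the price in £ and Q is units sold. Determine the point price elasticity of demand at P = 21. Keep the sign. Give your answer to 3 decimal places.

At P = 21, Q = 3573.
dQ/dP = −39.
ε = (dQ/dP)(P/Q) = (-39)(21/3573).
|ε| < 1, so demand is inelastic at this price.

-0.229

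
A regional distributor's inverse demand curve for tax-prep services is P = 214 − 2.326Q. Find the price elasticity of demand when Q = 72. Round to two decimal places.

At Q = 72, P = 214 − 2.326(72) = 46.53.
dP/dQ = −2.326, so dQ/dP = 1/(−2.326) = -0.430.
ε = (dQ/dP)(P/Q) = (-0.430)(46.53/72).

-0.28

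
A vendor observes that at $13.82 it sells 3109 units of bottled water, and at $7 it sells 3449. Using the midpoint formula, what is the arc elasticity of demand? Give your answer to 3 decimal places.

ΔQ = 3449 − 3109 = 340; ΔP = 7 − 13.82 = -6.82.
Midpoints: P̄ = 10.41, Q̄ = 3279.0.
ε = (ΔQ/ΔP)(P̄/Q̄) = (340/-6.82)(10.41/3279.0).

-0.158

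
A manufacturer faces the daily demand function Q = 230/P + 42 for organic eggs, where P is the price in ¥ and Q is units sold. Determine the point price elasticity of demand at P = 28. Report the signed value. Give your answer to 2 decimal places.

At P = 28, Q = 50.214.
dQ/dP = −230/P² = -0.293.
ε = (dQ/dP)(P/Q) = (-0.293)(28/50.214).
|ε| < 1, so demand is inelastic at this price.

-0.16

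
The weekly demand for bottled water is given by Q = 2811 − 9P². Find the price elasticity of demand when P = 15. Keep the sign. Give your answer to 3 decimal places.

At P = 15, Q = 786.
dQ/dP = −18P = -270.
ε = (dQ/dP)(P/Q) = (-270)(15/786).
|ε| > 1, so demand is elastic at this price.

-5.153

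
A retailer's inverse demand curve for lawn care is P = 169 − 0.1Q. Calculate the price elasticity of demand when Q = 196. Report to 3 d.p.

-7.622

At Q = 196, P = 169 − 0.1(196) = 149.40.
dP/dQ = −0.1, so dQ/dP = 1/(−0.1) = -10.000.
ε = (dQ/dP)(P/Q) = (-10.000)(149.40/196).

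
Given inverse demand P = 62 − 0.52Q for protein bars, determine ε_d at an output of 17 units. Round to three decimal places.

-6.014

At Q = 17, P = 62 − 0.52(17) = 53.16.
dP/dQ = −0.52, so dQ/dP = 1/(−0.52) = -1.923.
ε = (dQ/dP)(P/Q) = (-1.923)(53.16/17).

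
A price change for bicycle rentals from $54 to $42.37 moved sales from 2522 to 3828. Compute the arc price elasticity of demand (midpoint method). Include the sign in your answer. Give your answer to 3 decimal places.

-1.704

ΔQ = 3828 − 2522 = 1306; ΔP = 42.37 − 54 = -11.63.
Midpoints: P̄ = 48.19, Q̄ = 3175.0.
ε = (ΔQ/ΔP)(P̄/Q̄) = (1306/-11.63)(48.19/3175.0).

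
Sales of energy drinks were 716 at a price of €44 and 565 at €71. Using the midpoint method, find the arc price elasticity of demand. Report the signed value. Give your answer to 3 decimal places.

ΔQ = 565 − 716 = -151; ΔP = 71 − 44 = 27.
Midpoints: P̄ = 57.50, Q̄ = 640.5.
ε = (ΔQ/ΔP)(P̄/Q̄) = (-151/27)(57.50/640.5).

-0.502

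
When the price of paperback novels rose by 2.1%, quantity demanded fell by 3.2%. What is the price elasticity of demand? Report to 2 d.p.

-1.52

ε = %ΔQ / %ΔP = (-3.2)/(2.1) = -1.524.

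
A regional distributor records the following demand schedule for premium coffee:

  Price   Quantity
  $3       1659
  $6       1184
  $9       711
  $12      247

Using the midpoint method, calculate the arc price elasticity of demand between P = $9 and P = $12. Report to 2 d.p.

At P = 9, Q = 711; at P = 12, Q = 247.
ΔQ = -464, ΔP = 3. Midpoints: P̄ = 10.50, Q̄ = 479.0.
ε = (ΔQ/ΔP)(P̄/Q̄) = (-464/3)(10.50/479.0).

-3.39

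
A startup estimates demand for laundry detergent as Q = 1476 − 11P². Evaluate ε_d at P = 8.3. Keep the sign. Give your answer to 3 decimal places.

-2.110

At P = 8.3, Q = 718.210.
dQ/dP = −22P = -182.600.
ε = (dQ/dP)(P/Q) = (-182.600)(8.3/718.210).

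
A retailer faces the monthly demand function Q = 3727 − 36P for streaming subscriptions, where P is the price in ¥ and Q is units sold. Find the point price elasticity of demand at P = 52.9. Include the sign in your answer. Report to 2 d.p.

At P = 52.9, Q = 1822.600.
dQ/dP = −36.
ε = (dQ/dP)(P/Q) = (-36)(52.9/1822.600).
|ε| > 1, so demand is elastic at this price.

-1.04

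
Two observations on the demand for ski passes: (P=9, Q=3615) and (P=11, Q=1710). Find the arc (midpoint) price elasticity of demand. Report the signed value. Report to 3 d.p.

-3.577

ΔQ = 1710 − 3615 = -1905; ΔP = 11 − 9 = 2.
Midpoints: P̄ = 10.00, Q̄ = 2662.5.
ε = (ΔQ/ΔP)(P̄/Q̄) = (-1905/2)(10.00/2662.5).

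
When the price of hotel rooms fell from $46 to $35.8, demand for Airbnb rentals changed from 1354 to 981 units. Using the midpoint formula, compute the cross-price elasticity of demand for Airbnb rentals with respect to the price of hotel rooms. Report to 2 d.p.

1.28

ΔQ_x = 981 − 1354 = -373; ΔP_y = 35.8 − 46 = -10.2.
Midpoints: P̄_y = 40.90, Q̄_x = 1167.5.
ε_xy = (ΔQ_x/ΔP_y)(P̄_y/Q̄_x) = (-373/-10.2)(40.90/1167.5).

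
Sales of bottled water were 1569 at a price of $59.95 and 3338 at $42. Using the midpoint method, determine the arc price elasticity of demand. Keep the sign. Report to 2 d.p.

-2.05

ΔQ = 3338 − 1569 = 1769; ΔP = 42 − 59.95 = -17.95.
Midpoints: P̄ = 50.98, Q̄ = 2453.5.
ε = (ΔQ/ΔP)(P̄/Q̄) = (1769/-17.95)(50.98/2453.5).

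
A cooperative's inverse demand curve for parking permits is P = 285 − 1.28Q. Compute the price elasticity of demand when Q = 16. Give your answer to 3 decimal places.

At Q = 16, P = 285 − 1.28(16) = 264.52.
dP/dQ = −1.28, so dQ/dP = 1/(−1.28) = -0.781.
ε = (dQ/dP)(P/Q) = (-0.781)(264.52/16).

-12.916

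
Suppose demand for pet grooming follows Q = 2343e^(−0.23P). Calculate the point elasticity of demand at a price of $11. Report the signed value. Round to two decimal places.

-2.53

At P = 11, Q = 186.641.
dQ/dP = −0.23·2343e^(−0.23P) = −0.23Q = -42.927.
ε = (dQ/dP)(P/Q) = (-42.927)(11/186.641).
|ε| > 1, so demand is elastic at this price.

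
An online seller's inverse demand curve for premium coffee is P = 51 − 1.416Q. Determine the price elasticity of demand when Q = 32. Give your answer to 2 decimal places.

-0.13

At Q = 32, P = 51 − 1.416(32) = 5.69.
dP/dQ = −1.416, so dQ/dP = 1/(−1.416) = -0.706.
ε = (dQ/dP)(P/Q) = (-0.706)(5.69/32).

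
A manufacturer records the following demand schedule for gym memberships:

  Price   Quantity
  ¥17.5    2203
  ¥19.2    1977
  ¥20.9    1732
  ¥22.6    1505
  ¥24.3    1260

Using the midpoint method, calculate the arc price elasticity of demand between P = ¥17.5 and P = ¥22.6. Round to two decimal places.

-1.48

At P = 17.5, Q = 2203; at P = 22.6, Q = 1505.
ΔQ = -698, ΔP = 5.1. Midpoints: P̄ = 20.05, Q̄ = 1854.0.
ε = (ΔQ/ΔP)(P̄/Q̄) = (-698/5.1)(20.05/1854.0).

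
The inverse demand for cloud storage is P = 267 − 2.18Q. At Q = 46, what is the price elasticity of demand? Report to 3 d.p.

-1.663

At Q = 46, P = 267 − 2.18(46) = 166.72.
dP/dQ = −2.18, so dQ/dP = 1/(−2.18) = -0.459.
ε = (dQ/dP)(P/Q) = (-0.459)(166.72/46).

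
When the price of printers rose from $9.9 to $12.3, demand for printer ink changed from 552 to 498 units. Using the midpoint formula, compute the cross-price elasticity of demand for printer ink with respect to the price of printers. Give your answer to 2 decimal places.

-0.48

ΔQ_x = 498 − 552 = -54; ΔP_y = 12.3 − 9.9 = 2.4.
Midpoints: P̄_y = 11.10, Q̄_x = 525.0.
ε_xy = (ΔQ_x/ΔP_y)(P̄_y/Q̄_x) = (-54/2.4)(11.10/525.0).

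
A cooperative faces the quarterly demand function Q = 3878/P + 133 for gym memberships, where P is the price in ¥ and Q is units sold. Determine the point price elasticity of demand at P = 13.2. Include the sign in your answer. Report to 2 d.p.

At P = 13.2, Q = 426.788.
dQ/dP = −3878/P² = -22.257.
ε = (dQ/dP)(P/Q) = (-22.257)(13.2/426.788).

-0.69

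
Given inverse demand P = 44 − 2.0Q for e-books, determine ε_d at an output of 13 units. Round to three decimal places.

At Q = 13, P = 44 − 2.0(13) = 18.00.
dP/dQ = −2.0, so dQ/dP = 1/(−2.0) = -0.500.
ε = (dQ/dP)(P/Q) = (-0.500)(18.00/13).

-0.692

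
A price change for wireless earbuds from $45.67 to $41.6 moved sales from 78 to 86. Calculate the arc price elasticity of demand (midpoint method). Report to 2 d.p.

-1.05

ΔQ = 86 − 78 = 8; ΔP = 41.6 − 45.67 = -4.07.
Midpoints: P̄ = 43.64, Q̄ = 82.0.
ε = (ΔQ/ΔP)(P̄/Q̄) = (8/-4.07)(43.64/82.0).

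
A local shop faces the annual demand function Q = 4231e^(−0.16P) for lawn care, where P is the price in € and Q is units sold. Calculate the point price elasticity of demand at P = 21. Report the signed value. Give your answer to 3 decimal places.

At P = 21, Q = 146.965.
dQ/dP = −0.16·4231e^(−0.16P) = −0.16Q = -23.514.
ε = (dQ/dP)(P/Q) = (-23.514)(21/146.965).
|ε| > 1, so demand is elastic at this price.

-3.360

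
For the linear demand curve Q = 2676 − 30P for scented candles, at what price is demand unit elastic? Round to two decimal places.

44.60

For linear demand Q = a − bP, ε = −bP/(a − bP). |ε| = 1 when bP = a − bP, i.e. P = a/(2b).
P = 2676/(2·30) = 2676/60 = 44.6000.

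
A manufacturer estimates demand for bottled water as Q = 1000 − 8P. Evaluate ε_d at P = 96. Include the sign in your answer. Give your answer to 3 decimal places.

At P = 96, Q = 232.
dQ/dP = −8.
ε = (dQ/dP)(P/Q) = (-8)(96/232).
|ε| > 1, so demand is elastic at this price.

-3.310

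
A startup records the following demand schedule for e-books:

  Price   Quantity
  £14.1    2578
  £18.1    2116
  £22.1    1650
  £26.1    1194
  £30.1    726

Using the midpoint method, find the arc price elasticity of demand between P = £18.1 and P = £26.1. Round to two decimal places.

-1.54

At P = 18.1, Q = 2116; at P = 26.1, Q = 1194.
ΔQ = -922, ΔP = 8.0. Midpoints: P̄ = 22.10, Q̄ = 1655.0.
ε = (ΔQ/ΔP)(P̄/Q̄) = (-922/8.0)(22.10/1655.0).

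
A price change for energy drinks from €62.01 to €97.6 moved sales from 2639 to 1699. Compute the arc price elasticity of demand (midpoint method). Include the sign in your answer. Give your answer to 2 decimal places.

-0.97

ΔQ = 1699 − 2639 = -940; ΔP = 97.6 − 62.01 = 35.59.
Midpoints: P̄ = 79.80, Q̄ = 2169.0.
ε = (ΔQ/ΔP)(P̄/Q̄) = (-940/35.59)(79.80/2169.0).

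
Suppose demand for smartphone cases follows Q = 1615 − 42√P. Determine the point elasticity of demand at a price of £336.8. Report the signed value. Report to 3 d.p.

-0.457

At P = 336.8, Q = 844.211.
dQ/dP = −42/(2√P) = -1.144.
ε = (dQ/dP)(P/Q) = (-1.144)(336.8/844.211).
|ε| < 1, so demand is inelastic at this price.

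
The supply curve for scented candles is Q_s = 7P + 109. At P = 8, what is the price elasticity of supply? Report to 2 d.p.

0.34

At P = 8, Q_s = 165.
dQ_s/dP = 7.
ε_s = (dQ_s/dP)(P/Q_s) = (7)(8/165).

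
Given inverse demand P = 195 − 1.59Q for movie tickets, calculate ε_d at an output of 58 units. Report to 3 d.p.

-1.115

At Q = 58, P = 195 − 1.59(58) = 102.78.
dP/dQ = −1.59, so dQ/dP = 1/(−1.59) = -0.629.
ε = (dQ/dP)(P/Q) = (-0.629)(102.78/58).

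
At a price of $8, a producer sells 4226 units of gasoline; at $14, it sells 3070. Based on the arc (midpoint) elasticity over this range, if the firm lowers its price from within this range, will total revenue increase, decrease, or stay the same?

decrease

Arc ε = (-1156/6)(11.00/3648.0) ≈ -0.581.
|ε| = 0.58 < 1, so demand is inelastic. A price cut therefore reduces total revenue.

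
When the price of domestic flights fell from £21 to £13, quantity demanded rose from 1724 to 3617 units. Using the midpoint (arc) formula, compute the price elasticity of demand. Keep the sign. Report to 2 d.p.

-1.51

ΔQ = 3617 − 1724 = 1893; ΔP = 13 − 21 = -8.
Midpoints: P̄ = 17.00, Q̄ = 2670.5.
ε = (ΔQ/ΔP)(P̄/Q̄) = (1893/-8)(17.00/2670.5).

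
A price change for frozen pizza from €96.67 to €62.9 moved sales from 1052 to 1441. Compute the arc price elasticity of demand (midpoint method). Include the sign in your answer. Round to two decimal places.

-0.74

ΔQ = 1441 − 1052 = 389; ΔP = 62.9 − 96.67 = -33.77.
Midpoints: P̄ = 79.78, Q̄ = 1246.5.
ε = (ΔQ/ΔP)(P̄/Q̄) = (389/-33.77)(79.78/1246.5).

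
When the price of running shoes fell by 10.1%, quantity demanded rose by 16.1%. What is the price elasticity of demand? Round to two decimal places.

ε = %ΔQ / %ΔP = (16.1)/(-10.1) = -1.594.

-1.59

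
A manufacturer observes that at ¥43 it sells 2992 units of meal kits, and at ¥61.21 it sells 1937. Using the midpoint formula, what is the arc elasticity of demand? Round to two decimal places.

-1.22

ΔQ = 1937 − 2992 = -1055; ΔP = 61.21 − 43 = 18.21.
Midpoints: P̄ = 52.11, Q̄ = 2464.5.
ε = (ΔQ/ΔP)(P̄/Q̄) = (-1055/18.21)(52.11/2464.5).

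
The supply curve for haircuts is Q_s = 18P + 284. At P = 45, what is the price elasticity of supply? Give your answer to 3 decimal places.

At P = 45, Q_s = 1094.
dQ_s/dP = 18.
ε_s = (dQ_s/dP)(P/Q_s) = (18)(45/1094).

0.740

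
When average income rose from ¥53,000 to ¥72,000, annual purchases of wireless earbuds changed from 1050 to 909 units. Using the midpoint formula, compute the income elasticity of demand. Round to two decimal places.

ΔQ = -141, ΔI = 19000. Midpoints: Ī = 62,500, Q̄ = 979.5.
ε_I = (ΔQ/ΔI)(Ī/Q̄) = (-141/19000)(62500/979.5).
ε_I < 0, so the good is inferior.

-0.47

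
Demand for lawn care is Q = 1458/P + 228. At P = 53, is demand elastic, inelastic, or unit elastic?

inelastic

Q = 255.509, dQ/dP = -0.519.
ε = (dQ/dP)(P/Q) ≈ -0.108.
|ε| = 0.11 < 1.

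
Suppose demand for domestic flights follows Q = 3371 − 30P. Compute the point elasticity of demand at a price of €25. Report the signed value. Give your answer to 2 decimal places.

-0.29

At P = 25, Q = 2621.
dQ/dP = −30.
ε = (dQ/dP)(P/Q) = (-30)(25/2621).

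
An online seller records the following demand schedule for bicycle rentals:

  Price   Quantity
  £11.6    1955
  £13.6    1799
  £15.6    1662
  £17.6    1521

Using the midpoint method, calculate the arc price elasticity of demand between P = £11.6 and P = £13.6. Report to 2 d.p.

-0.52

At P = 11.6, Q = 1955; at P = 13.6, Q = 1799.
ΔQ = -156, ΔP = 2.0. Midpoints: P̄ = 12.60, Q̄ = 1877.0.
ε = (ΔQ/ΔP)(P̄/Q̄) = (-156/2.0)(12.60/1877.0).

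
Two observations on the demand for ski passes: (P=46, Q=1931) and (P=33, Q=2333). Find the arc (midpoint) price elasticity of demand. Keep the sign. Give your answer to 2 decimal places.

ΔQ = 2333 − 1931 = 402; ΔP = 33 − 46 = -13.
Midpoints: P̄ = 39.50, Q̄ = 2132.0.
ε = (ΔQ/ΔP)(P̄/Q̄) = (402/-13)(39.50/2132.0).

-0.57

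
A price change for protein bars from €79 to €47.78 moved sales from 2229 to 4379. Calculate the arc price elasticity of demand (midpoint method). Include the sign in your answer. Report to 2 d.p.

-1.32

ΔQ = 4379 − 2229 = 2150; ΔP = 47.78 − 79 = -31.22.
Midpoints: P̄ = 63.39, Q̄ = 3304.0.
ε = (ΔQ/ΔP)(P̄/Q̄) = (2150/-31.22)(63.39/3304.0).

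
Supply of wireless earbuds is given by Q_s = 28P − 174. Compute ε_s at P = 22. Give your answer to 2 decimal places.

1.39

At P = 22, Q_s = 442.
dQ_s/dP = 28.
ε_s = (dQ_s/dP)(P/Q_s) = (28)(22/442).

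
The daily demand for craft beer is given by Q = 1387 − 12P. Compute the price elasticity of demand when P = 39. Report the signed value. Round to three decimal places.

At P = 39, Q = 919.
dQ/dP = −12.
ε = (dQ/dP)(P/Q) = (-12)(39/919).

-0.509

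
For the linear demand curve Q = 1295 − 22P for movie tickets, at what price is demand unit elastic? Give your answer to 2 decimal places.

For linear demand Q = a − bP, ε = −bP/(a − bP). |ε| = 1 when bP = a − bP, i.e. P = a/(2b).
P = 1295/(2·22) = 1295/44 = 29.4318.

29.43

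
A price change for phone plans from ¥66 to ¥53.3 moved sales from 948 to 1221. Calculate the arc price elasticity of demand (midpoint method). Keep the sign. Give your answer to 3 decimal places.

-1.182

ΔQ = 1221 − 948 = 273; ΔP = 53.3 − 66 = -12.7.
Midpoints: P̄ = 59.65, Q̄ = 1084.5.
ε = (ΔQ/ΔP)(P̄/Q̄) = (273/-12.7)(59.65/1084.5).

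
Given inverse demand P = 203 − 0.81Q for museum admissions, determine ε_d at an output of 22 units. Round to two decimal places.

At Q = 22, P = 203 − 0.81(22) = 185.18.
dP/dQ = −0.81, so dQ/dP = 1/(−0.81) = -1.235.
ε = (dQ/dP)(P/Q) = (-1.235)(185.18/22).

-10.39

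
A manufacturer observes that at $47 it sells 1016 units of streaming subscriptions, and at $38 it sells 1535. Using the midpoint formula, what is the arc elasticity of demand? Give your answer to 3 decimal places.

ΔQ = 1535 − 1016 = 519; ΔP = 38 − 47 = -9.
Midpoints: P̄ = 42.50, Q̄ = 1275.5.
ε = (ΔQ/ΔP)(P̄/Q̄) = (519/-9)(42.50/1275.5).

-1.921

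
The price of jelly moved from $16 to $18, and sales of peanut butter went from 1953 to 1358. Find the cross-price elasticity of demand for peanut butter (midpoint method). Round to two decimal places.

ΔQ_x = 1358 − 1953 = -595; ΔP_y = 18 − 16 = 2.
Midpoints: P̄_y = 17.00, Q̄_x = 1655.5.
ε_xy = (ΔQ_x/ΔP_y)(P̄_y/Q̄_x) = (-595/2)(17.00/1655.5).
ε_xy < 0, so the goods are complements.

-3.05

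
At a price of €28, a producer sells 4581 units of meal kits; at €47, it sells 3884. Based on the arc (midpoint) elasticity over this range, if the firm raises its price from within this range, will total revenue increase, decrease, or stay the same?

Arc ε = (-697/19)(37.50/4232.5) ≈ -0.325.
|ε| = 0.33 < 1, so demand is inelastic. A price rise therefore raises total revenue.

increase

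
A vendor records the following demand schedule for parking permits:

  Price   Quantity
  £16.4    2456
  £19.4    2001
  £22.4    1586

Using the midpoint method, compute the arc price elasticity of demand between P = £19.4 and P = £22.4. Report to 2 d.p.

-1.61

At P = 19.4, Q = 2001; at P = 22.4, Q = 1586.
ΔQ = -415, ΔP = 3.0. Midpoints: P̄ = 20.90, Q̄ = 1793.5.
ε = (ΔQ/ΔP)(P̄/Q̄) = (-415/3.0)(20.90/1793.5).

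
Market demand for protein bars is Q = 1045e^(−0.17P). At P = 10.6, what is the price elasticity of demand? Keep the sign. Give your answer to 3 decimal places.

At P = 10.6, Q = 172.392.
dQ/dP = −0.17·1045e^(−0.17P) = −0.17Q = -29.307.
ε = (dQ/dP)(P/Q) = (-29.307)(10.6/172.392).

-1.802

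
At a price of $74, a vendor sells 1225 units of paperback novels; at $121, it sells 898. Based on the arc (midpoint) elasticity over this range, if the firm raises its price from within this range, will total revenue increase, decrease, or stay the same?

increase

Arc ε = (-327/47)(97.50/1061.5) ≈ -0.639.
|ε| = 0.64 < 1, so demand is inelastic. A price rise therefore raises total revenue.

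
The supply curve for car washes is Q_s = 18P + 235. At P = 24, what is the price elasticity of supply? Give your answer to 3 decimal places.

0.648

At P = 24, Q_s = 667.
dQ_s/dP = 18.
ε_s = (dQ_s/dP)(P/Q_s) = (18)(24/667).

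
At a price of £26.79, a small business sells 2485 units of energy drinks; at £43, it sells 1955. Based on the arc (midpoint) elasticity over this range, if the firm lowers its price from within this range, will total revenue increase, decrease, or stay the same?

Arc ε = (-530/16.21)(34.89/2220.0) ≈ -0.514.
|ε| = 0.51 < 1, so demand is inelastic. A price cut therefore reduces total revenue.

decrease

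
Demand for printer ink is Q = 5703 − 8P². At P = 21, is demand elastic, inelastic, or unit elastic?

elastic

Q = 2175, dQ/dP = -336.
ε = (dQ/dP)(P/Q) ≈ -3.244.
|ε| = 3.24 > 1.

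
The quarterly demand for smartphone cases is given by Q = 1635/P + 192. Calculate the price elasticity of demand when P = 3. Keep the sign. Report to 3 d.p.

-0.739

At P = 3, Q = 737.
dQ/dP = −1635/P² = -181.667.
ε = (dQ/dP)(P/Q) = (-181.667)(3/737).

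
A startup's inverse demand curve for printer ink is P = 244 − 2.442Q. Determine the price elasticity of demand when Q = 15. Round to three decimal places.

-5.661

At Q = 15, P = 244 − 2.442(15) = 207.37.
dP/dQ = −2.442, so dQ/dP = 1/(−2.442) = -0.410.
ε = (dQ/dP)(P/Q) = (-0.410)(207.37/15).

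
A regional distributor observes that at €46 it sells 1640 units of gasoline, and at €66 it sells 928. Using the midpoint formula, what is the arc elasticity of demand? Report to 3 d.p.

ΔQ = 928 − 1640 = -712; ΔP = 66 − 46 = 20.
Midpoints: P̄ = 56.00, Q̄ = 1284.0.
ε = (ΔQ/ΔP)(P̄/Q̄) = (-712/20)(56.00/1284.0).

-1.553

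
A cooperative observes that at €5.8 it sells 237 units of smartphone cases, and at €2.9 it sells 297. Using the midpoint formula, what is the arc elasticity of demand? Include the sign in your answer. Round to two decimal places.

ΔQ = 297 − 237 = 60; ΔP = 2.9 − 5.8 = -2.9.
Midpoints: P̄ = 4.35, Q̄ = 267.0.
ε = (ΔQ/ΔP)(P̄/Q̄) = (60/-2.9)(4.35/267.0).

-0.34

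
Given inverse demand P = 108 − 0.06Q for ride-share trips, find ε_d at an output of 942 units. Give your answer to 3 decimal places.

-0.911

At Q = 942, P = 108 − 0.06(942) = 51.48.
dP/dQ = −0.06, so dQ/dP = 1/(−0.06) = -16.667.
ε = (dQ/dP)(P/Q) = (-16.667)(51.48/942).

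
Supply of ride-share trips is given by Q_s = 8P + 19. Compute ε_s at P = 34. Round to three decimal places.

At P = 34, Q_s = 291.
dQ_s/dP = 8.
ε_s = (dQ_s/dP)(P/Q_s) = (8)(34/291).

0.935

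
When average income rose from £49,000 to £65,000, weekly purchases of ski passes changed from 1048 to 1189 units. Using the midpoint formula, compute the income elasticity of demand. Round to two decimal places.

0.45

ΔQ = 141, ΔI = 16000. Midpoints: Ī = 57,000, Q̄ = 1118.5.
ε_I = (ΔQ/ΔI)(Ī/Q̄) = (141/16000)(57000/1118.5).
ε_I > 0, so the good is normal.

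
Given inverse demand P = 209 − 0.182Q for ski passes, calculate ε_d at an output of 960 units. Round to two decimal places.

At Q = 960, P = 209 − 0.182(960) = 34.28.
dP/dQ = −0.182, so dQ/dP = 1/(−0.182) = -5.495.
ε = (dQ/dP)(P/Q) = (-5.495)(34.28/960).

-0.20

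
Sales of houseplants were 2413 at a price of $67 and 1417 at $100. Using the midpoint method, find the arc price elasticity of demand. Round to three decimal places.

ΔQ = 1417 − 2413 = -996; ΔP = 100 − 67 = 33.
Midpoints: P̄ = 83.50, Q̄ = 1915.0.
ε = (ΔQ/ΔP)(P̄/Q̄) = (-996/33)(83.50/1915.0).

-1.316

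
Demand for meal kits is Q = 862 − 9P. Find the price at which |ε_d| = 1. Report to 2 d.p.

47.89

For linear demand Q = a − bP, ε = −bP/(a − bP). |ε| = 1 when bP = a − bP, i.e. P = a/(2b).
P = 862/(2·9) = 862/18 = 47.8889.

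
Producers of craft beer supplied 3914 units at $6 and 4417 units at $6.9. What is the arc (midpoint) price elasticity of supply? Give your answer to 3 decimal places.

0.865

ΔQ = 4417 − 3914 = 503; ΔP = 6.9 − 6 = 0.9.
Midpoints: P̄ = 6.45, Q̄ = 4165.5.
ε_s = (ΔQ/ΔP)(P̄/Q̄) = (503/0.9)(6.45/4165.5).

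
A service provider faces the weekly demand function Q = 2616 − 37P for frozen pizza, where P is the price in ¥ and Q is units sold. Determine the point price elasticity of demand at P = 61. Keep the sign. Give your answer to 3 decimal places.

At P = 61, Q = 359.
dQ/dP = −37.
ε = (dQ/dP)(P/Q) = (-37)(61/359).
|ε| > 1, so demand is elastic at this price.

-6.287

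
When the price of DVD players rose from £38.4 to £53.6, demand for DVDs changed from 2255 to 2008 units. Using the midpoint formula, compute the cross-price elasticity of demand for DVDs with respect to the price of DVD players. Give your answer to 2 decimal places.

ΔQ_x = 2008 − 2255 = -247; ΔP_y = 53.6 − 38.4 = 15.2.
Midpoints: P̄_y = 46.00, Q̄_x = 2131.5.
ε_xy = (ΔQ_x/ΔP_y)(P̄_y/Q̄_x) = (-247/15.2)(46.00/2131.5).

-0.35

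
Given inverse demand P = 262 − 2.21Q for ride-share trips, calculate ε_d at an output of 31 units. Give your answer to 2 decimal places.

-2.82

At Q = 31, P = 262 − 2.21(31) = 193.49.
dP/dQ = −2.21, so dQ/dP = 1/(−2.21) = -0.452.
ε = (dQ/dP)(P/Q) = (-0.452)(193.49/31).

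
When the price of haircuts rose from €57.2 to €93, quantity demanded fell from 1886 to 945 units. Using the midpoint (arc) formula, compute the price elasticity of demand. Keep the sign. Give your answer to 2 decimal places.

ΔQ = 945 − 1886 = -941; ΔP = 93 − 57.2 = 35.8.
Midpoints: P̄ = 75.10, Q̄ = 1415.5.
ε = (ΔQ/ΔP)(P̄/Q̄) = (-941/35.8)(75.10/1415.5).

-1.39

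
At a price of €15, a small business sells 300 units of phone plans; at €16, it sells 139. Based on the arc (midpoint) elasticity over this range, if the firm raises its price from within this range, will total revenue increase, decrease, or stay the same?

Arc ε = (-161/1)(15.50/219.5) ≈ -11.369.
|ε| = 11.37 > 1, so demand is elastic. A price rise therefore reduces total revenue.

decrease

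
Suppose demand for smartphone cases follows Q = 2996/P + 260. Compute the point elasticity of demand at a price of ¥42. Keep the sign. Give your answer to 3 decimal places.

At P = 42, Q = 331.333.
dQ/dP = −2996/P² = -1.698.
ε = (dQ/dP)(P/Q) = (-1.698)(42/331.333).
|ε| < 1, so demand is inelastic at this price.

-0.215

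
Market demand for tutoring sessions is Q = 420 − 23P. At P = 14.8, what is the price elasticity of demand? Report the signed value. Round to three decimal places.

-4.276

At P = 14.8, Q = 79.600.
dQ/dP = −23.
ε = (dQ/dP)(P/Q) = (-23)(14.8/79.600).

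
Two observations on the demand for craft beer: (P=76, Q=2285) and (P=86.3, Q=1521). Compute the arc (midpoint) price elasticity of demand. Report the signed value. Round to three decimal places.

ΔQ = 1521 − 2285 = -764; ΔP = 86.3 − 76 = 10.3.
Midpoints: P̄ = 81.15, Q̄ = 1903.0.
ε = (ΔQ/ΔP)(P̄/Q̄) = (-764/10.3)(81.15/1903.0).

-3.163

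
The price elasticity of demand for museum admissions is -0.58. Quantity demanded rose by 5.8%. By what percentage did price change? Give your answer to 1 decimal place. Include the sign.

-10.0%

%ΔP ≈ %ΔQ / ε = (5.8%)/(-0.58) = -10.00%.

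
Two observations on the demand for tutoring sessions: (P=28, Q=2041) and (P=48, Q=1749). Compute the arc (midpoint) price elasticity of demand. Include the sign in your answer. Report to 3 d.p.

-0.293

ΔQ = 1749 − 2041 = -292; ΔP = 48 − 28 = 20.
Midpoints: P̄ = 38.00, Q̄ = 1895.0.
ε = (ΔQ/ΔP)(P̄/Q̄) = (-292/20)(38.00/1895.0).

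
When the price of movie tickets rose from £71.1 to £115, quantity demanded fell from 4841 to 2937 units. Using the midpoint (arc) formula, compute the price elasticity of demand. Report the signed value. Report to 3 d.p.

ΔQ = 2937 − 4841 = -1904; ΔP = 115 − 71.1 = 43.9.
Midpoints: P̄ = 93.05, Q̄ = 3889.0.
ε = (ΔQ/ΔP)(P̄/Q̄) = (-1904/43.9)(93.05/3889.0).

-1.038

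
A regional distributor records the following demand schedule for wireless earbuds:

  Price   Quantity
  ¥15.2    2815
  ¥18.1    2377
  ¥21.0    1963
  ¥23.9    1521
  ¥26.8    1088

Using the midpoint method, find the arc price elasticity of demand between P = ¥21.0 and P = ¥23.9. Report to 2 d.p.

At P = 21.0, Q = 1963; at P = 23.9, Q = 1521.
ΔQ = -442, ΔP = 2.9. Midpoints: P̄ = 22.45, Q̄ = 1742.0.
ε = (ΔQ/ΔP)(P̄/Q̄) = (-442/2.9)(22.45/1742.0).

-1.96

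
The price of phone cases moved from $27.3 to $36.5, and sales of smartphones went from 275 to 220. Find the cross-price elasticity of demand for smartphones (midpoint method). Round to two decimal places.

ΔQ_x = 220 − 275 = -55; ΔP_y = 36.5 − 27.3 = 9.2.
Midpoints: P̄_y = 31.90, Q̄_x = 247.5.
ε_xy = (ΔQ_x/ΔP_y)(P̄_y/Q̄_x) = (-55/9.2)(31.90/247.5).

-0.77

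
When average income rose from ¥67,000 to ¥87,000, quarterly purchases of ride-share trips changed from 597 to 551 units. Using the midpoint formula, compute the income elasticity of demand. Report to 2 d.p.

ΔQ = -46, ΔI = 20000. Midpoints: Ī = 77,000, Q̄ = 574.0.
ε_I = (ΔQ/ΔI)(Ī/Q̄) = (-46/20000)(77000/574.0).

-0.31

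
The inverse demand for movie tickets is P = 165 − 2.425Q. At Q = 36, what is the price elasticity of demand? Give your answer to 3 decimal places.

-0.890

At Q = 36, P = 165 − 2.425(36) = 77.70.
dP/dQ = −2.425, so dQ/dP = 1/(−2.425) = -0.412.
ε = (dQ/dP)(P/Q) = (-0.412)(77.70/36).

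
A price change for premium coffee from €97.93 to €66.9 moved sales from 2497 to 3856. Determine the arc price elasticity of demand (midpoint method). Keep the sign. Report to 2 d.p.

-1.14

ΔQ = 3856 − 2497 = 1359; ΔP = 66.9 − 97.93 = -31.03.
Midpoints: P̄ = 82.42, Q̄ = 3176.5.
ε = (ΔQ/ΔP)(P̄/Q̄) = (1359/-31.03)(82.42/3176.5).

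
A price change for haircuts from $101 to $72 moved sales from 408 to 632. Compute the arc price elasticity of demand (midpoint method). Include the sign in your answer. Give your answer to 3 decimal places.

ΔQ = 632 − 408 = 224; ΔP = 72 − 101 = -29.
Midpoints: P̄ = 86.50, Q̄ = 520.0.
ε = (ΔQ/ΔP)(P̄/Q̄) = (224/-29)(86.50/520.0).

-1.285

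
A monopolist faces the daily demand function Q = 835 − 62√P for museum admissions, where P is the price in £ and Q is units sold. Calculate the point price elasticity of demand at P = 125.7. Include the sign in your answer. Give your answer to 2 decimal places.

-2.48

At P = 125.7, Q = 139.881.
dQ/dP = −62/(2√P) = -2.765.
ε = (dQ/dP)(P/Q) = (-2.765)(125.7/139.881).
|ε| > 1, so demand is elastic at this price.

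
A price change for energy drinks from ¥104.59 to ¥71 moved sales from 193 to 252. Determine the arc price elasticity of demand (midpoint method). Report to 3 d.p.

ΔQ = 252 − 193 = 59; ΔP = 71 − 104.59 = -33.59.
Midpoints: P̄ = 87.80, Q̄ = 222.5.
ε = (ΔQ/ΔP)(P̄/Q̄) = (59/-33.59)(87.80/222.5).

-0.693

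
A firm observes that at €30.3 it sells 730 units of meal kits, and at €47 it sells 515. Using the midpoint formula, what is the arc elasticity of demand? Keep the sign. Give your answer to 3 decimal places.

ΔQ = 515 − 730 = -215; ΔP = 47 − 30.3 = 16.7.
Midpoints: P̄ = 38.65, Q̄ = 622.5.
ε = (ΔQ/ΔP)(P̄/Q̄) = (-215/16.7)(38.65/622.5).

-0.799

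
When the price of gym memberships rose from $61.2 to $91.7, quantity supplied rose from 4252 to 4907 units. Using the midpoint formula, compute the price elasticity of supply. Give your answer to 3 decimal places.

0.359

ΔQ = 4907 − 4252 = 655; ΔP = 91.7 − 61.2 = 30.5.
Midpoints: P̄ = 76.45, Q̄ = 4579.5.
ε_s = (ΔQ/ΔP)(P̄/Q̄) = (655/30.5)(76.45/4579.5).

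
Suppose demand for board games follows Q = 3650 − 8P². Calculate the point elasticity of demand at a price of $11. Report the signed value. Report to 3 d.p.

-0.722

At P = 11, Q = 2682.
dQ/dP = −16P = -176.
ε = (dQ/dP)(P/Q) = (-176)(11/2682).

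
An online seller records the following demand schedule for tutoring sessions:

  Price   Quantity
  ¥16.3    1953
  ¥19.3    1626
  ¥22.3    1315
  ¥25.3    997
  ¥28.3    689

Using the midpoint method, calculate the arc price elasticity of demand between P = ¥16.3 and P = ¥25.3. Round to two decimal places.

At P = 16.3, Q = 1953; at P = 25.3, Q = 997.
ΔQ = -956, ΔP = 9.0. Midpoints: P̄ = 20.80, Q̄ = 1475.0.
ε = (ΔQ/ΔP)(P̄/Q̄) = (-956/9.0)(20.80/1475.0).

-1.50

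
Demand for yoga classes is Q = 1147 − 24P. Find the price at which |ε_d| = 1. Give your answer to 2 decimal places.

For linear demand Q = a − bP, ε = −bP/(a − bP). |ε| = 1 when bP = a − bP, i.e. P = a/(2b).
P = 1147/(2·24) = 1147/48 = 23.8958.

23.90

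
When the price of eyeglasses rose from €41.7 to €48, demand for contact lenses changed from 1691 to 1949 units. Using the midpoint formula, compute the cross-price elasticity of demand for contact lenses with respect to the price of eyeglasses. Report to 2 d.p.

1.01

ΔQ_x = 1949 − 1691 = 258; ΔP_y = 48 − 41.7 = 6.3.
Midpoints: P̄_y = 44.85, Q̄_x = 1820.0.
ε_xy = (ΔQ_x/ΔP_y)(P̄_y/Q̄_x) = (258/6.3)(44.85/1820.0).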